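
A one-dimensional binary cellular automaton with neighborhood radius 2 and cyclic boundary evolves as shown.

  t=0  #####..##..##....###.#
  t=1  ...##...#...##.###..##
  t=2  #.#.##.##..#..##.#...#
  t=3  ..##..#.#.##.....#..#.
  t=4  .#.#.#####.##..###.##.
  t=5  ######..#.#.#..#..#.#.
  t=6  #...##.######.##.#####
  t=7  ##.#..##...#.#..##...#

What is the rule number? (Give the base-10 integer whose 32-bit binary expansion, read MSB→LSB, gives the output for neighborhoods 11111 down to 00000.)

  ##### -> .   bit 31 = 0  t=0,i=1
  ####. -> #   bit 30 = 1  t=0,i=3
  ###.# -> .   bit 29 = 0  t=0,i=19
  ###.. -> #   bit 28 = 1  t=0,i=4
  ##.## -> #   bit 27 = 1  t=0,i=20
  ##.#. -> .   bit 26 = 0  t=2,i=1
  ##..# -> .   bit 25 = 0  t=0,i=5
  ##... -> #   bit 24 = 1  t=0,i=13
  #.### -> #   bit 23 = 1  t=0,i=21
  #.##. -> .   bit 22 = 0  t=2,i=4
  #.#.# -> #   bit 21 = 1  t=2,i=2
  #.#.. -> #   bit 20 = 1  t=2,i=17
  #..## -> .   bit 19 = 0  t=0,i=6
  #..#. -> #   bit 18 = 1  t=2,i=10
  #...# -> .   bit 17 = 0  t=1,i=1
  #.... -> .   bit 16 = 0  t=0,i=14
  .#### -> .   bit 15 = 0  t=0,i=0
  .###. -> .   bit 14 = 0  t=0,i=18
  .##.# -> .   bit 13 = 0  t=1,i=13
  .##.. -> #   bit 12 = 1  t=0,i=8
  .#.## -> #   bit 11 = 1  t=2,i=3
  .#.#. -> #   bit 10 = 1  t=3,i=7
  .#..# -> .   bit 9 = 0  t=2,i=12
  .#... -> .   bit 8 = 0  t=1,i=9
  ..### -> #   bit 7 = 1  t=0,i=17
  ..##. -> .   bit 6 = 0  t=0,i=7
  ..#.# -> #   bit 5 = 1  t=3,i=6
  ..#.. -> #   bit 4 = 1  t=1,i=8
  ...## -> #   bit 3 = 1  t=0,i=16
  ...#. -> #   bit 2 = 1  t=1,i=7
  ....# -> #   bit 1 = 1  t=0,i=15
  ..... -> .   bit 0 = 0  t=3,i=14
  bits 01011001101101000001110010111110 = 1504976062

1504976062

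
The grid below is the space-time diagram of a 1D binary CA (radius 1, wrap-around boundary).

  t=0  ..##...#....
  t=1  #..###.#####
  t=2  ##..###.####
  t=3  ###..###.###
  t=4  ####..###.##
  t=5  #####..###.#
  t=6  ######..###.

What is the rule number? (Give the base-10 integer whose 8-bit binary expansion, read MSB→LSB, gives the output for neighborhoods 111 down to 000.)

245

  nb ###: next=#  (t=1,i=4, bit7=1)
  nb ##.: next=#  (t=0,i=3, bit6=1)
  nb #.#: next=#  (t=1,i=6, bit5=1)
  nb #..: next=#  (t=0,i=4, bit4=1)
  nb .##: next=.  (t=0,i=2, bit3=0)
  nb .#.: next=#  (t=0,i=7, bit2=1)
  nb ..#: next=.  (t=0,i=1, bit1=0)
  nb ...: next=#  (t=0,i=0, bit0=1)
  bits 11110101 = 245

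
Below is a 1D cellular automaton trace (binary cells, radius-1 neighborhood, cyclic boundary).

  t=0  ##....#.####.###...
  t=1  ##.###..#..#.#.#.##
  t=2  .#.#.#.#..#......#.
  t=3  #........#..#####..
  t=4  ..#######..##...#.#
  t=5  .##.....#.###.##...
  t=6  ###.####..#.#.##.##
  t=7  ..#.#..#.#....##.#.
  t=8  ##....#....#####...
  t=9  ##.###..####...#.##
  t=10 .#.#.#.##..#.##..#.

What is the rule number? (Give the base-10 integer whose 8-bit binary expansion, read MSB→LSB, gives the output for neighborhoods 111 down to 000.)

75

  ### -> .   bit 7 = 0  t=0,i=9
  ##. -> #   bit 6 = 1  t=0,i=1
  #.# -> .   bit 5 = 0  t=0,i=7
  #.. -> .   bit 4 = 0  t=0,i=2
  .## -> #   bit 3 = 1  t=0,i=0
  .#. -> .   bit 2 = 0  t=0,i=6
  ..# -> #   bit 1 = 1  t=0,i=5
  ... -> #   bit 0 = 1  t=0,i=3
  bits 01001011 = 75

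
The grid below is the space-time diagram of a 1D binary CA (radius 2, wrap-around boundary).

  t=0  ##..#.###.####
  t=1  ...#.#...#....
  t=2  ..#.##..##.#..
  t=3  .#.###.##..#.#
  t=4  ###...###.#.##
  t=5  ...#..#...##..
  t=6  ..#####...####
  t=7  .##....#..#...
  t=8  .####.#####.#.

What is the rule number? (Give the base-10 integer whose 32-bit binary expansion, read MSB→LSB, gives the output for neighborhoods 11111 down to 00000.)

  [31] ##### => .  t=0,i=12
  [30] ####. => .  t=0,i=0
  [29] ###.# => .  t=0,i=8
  [28] ###.. => .  t=0,i=1
  [27] ##.## => #  t=0,i=9
  [26] ##.#. => .  t=2,i=10
  [25] ##..# => .  t=0,i=2
  [24] ##... => #  t=4,i=3
  [23] #.### => .  t=0,i=6
  [22] #.##. => #  t=2,i=4
  [21] #.#.# => #  t=3,i=1
  [20] #.#.. => #  t=1,i=5
  [19] #..## => #  t=2,i=7
  [18] #..#. => #  t=0,i=3
  [17] #...# => .  t=1,i=7
  [16] #.... => #  t=1,i=11
  [15] .#### => .  t=0,i=11
  [14] .###. => .  t=0,i=7
  [13] .##.# => .  t=2,i=9
  [12] .##.. => #  t=2,i=5
  [11] .#.## => #  t=0,i=5
  [10] .#.#. => #  t=1,i=4
  [9] .#..# => #  t=5,i=4
  [8] .#... => .  t=1,i=6
  [7] ..### => #  t=4,i=6
  [6] ..##. => #  t=2,i=8
  [5] ..#.# => .  t=0,i=4
  [4] ..#.. => #  t=1,i=9
  [3] ...## => .  t=4,i=5
  [2] ...#. => #  t=1,i=2
  [1] ....# => .  t=1,i=1
  [0] ..... => .  t=1,i=0
  bits 00001001011111010001111011010100 = 159194836

159194836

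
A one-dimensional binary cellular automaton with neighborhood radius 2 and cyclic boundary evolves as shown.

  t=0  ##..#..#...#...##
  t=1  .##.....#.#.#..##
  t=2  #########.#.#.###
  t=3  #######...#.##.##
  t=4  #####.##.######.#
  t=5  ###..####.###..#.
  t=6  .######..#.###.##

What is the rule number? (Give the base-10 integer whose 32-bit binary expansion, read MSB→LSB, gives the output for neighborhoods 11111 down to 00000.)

  #####|#  b31=1 t=2,i=0
  ####.|.  b30=0 t=0,i=0
  ###.#|.  b29=0 t=2,i=8
  ###..|#  b28=1 t=0,i=1
  ##.##|#  b27=1 t=1,i=0
  ##.#.|.  b26=0 t=2,i=9
  ##..#|#  b25=1 t=0,i=2
  ##...|#  b24=1 t=1,i=3
  #.###|.  b23=0 t=2,i=14
  #.##.|#  b22=1 t=1,i=1
  #.#.#|#  b21=1 t=1,i=10
  #.#..|#  b20=1 t=1,i=12
  #..##|#  b19=1 t=1,i=14
  #..#.|.  b18=0 t=0,i=3
  #...#|.  b17=0 t=0,i=9
  #....|#  b16=1 t=1,i=4
  .####|#  b15=1 t=0,i=16
  .###.|#  b14=1 t=5,i=1
  .##.#|#  b13=1 t=1,i=16
  .##..|#  b12=1 t=1,i=2
  .#.##|#  b11=1 t=2,i=13
  .#.#.|.  b10=0 t=1,i=9
  .#..#|.  b9=0 t=0,i=5
  .#...|#  b8=1 t=0,i=8
  ..###|#  b7=1 t=0,i=15
  ..##.|#  b6=1 t=1,i=15
  ..#.#|#  b5=1 t=1,i=8
  ..#..|.  b4=0 t=0,i=4
  ...##|.  b3=0 t=0,i=14
  ...#.|#  b2=1 t=0,i=10
  ....#|#  b1=1 t=1,i=6
  .....|#  b0=1 t=1,i=5
  bits 10011011011110011111100111100111 = 2608462311

2608462311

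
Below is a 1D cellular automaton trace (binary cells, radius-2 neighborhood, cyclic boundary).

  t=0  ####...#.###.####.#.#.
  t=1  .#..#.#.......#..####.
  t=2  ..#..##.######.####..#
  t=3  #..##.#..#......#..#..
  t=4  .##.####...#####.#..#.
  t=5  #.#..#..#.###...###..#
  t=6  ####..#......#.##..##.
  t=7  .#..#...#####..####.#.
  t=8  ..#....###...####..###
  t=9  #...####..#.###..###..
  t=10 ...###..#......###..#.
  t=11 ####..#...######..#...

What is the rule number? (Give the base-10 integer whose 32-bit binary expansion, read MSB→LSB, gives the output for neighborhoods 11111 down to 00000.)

  #####|.  b31=0 t=2,i=10
  ####.|.  b30=0 t=0,i=2
  ###.#|.  b29=0 t=0,i=11
  ###..|.  b28=0 t=0,i=3
  ##.##|.  b27=0 t=0,i=12
  ##.#.|#  b26=1 t=0,i=17
  ##..#|#  b25=1 t=1,i=21
  ##...|#  b24=1 t=0,i=4
  #.###|.  b23=0 t=0,i=0
  #.##.|#  b22=1 t=6,i=15
  #.#.#|#  b21=1 t=0,i=18
  #.#..|#  b20=1 t=1,i=6
  #..##|#  b19=1 t=1,i=16
  #..#.|.  b18=0 t=1,i=0
  #...#|.  b17=0 t=0,i=5
  #....|#  b16=1 t=1,i=8
  .####|#  b15=1 t=0,i=1
  .###.|.  b14=0 t=0,i=10
  .##.#|#  b13=1 t=2,i=6
  .##..|#  b12=1 t=6,i=16
  .#.##|.  b11=0 t=0,i=8
  .#.#.|#  b10=1 t=0,i=19
  .#..#|#  b9=1 t=1,i=2
  .#...|.  b8=0 t=1,i=7
  ..###|#  b7=1 t=1,i=17
  ..##.|.  b6=0 t=2,i=5
  ..#.#|.  b5=0 t=0,i=7
  ..#..|.  b4=0 t=1,i=1
  ...##|#  b3=1 t=4,i=10
  ...#.|#  b2=1 t=0,i=6
  ....#|#  b1=1 t=1,i=12
  .....|#  b0=1 t=1,i=9
  bits 00000111011110011011011010001111 = 125417103

125417103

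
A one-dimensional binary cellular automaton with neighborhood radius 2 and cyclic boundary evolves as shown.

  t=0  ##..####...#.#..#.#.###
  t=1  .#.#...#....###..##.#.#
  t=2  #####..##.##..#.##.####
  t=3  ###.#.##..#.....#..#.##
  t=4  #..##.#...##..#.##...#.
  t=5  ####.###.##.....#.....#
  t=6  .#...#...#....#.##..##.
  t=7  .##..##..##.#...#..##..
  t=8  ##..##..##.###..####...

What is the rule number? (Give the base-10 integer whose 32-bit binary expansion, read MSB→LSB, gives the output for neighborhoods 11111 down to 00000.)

2499282778

  [31] ##### => #  t=0,i=22
  [30] ####. => .  t=0,i=0
  [29] ###.# => .  t=3,i=2
  [28] ###.. => #  t=0,i=1
  [27] ##.## => .  t=2,i=9
  [26] ##.#. => #  t=1,i=19
  [25] ##..# => .  t=0,i=2
  [24] ##... => .  t=0,i=8
  [23] #.### => #  t=0,i=20
  [22] #.##. => #  t=2,i=10
  [21] #.#.# => #  t=0,i=18
  [20] #.#.. => #  t=0,i=13
  [19] #..## => #  t=0,i=3
  [18] #..#. => .  t=0,i=15
  [17] #...# => .  t=0,i=9
  [16] #.... => .  t=1,i=9
  [15] .#### => .  t=0,i=5
  [14] .###. => .  t=1,i=13
  [13] .##.# => .  t=1,i=18
  [12] .##.. => .  t=2,i=11
  [11] .#.## => .  t=0,i=19
  [10] .#.#. => #  t=0,i=12
  [9] .#..# => #  t=0,i=14
  [8] .#... => #  t=1,i=4
  [7] ..### => .  t=0,i=4
  [6] ..##. => #  t=1,i=17
  [5] ..#.# => .  t=0,i=11
  [4] ..#.. => #  t=1,i=7
  [3] ...## => #  t=1,i=11
  [2] ...#. => .  t=0,i=10
  [1] ....# => #  t=1,i=10
  [0] ..... => .  t=3,i=13
  bits 10010100111110000000011101011010 = 2499282778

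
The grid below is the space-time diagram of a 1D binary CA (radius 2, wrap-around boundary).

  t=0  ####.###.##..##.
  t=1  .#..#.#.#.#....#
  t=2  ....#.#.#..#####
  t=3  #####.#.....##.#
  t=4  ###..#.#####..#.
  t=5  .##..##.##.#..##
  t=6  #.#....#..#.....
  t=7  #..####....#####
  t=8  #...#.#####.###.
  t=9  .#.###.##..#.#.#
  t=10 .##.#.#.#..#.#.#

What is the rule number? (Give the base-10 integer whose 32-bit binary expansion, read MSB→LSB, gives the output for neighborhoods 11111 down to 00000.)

2636241199

  [31] ##### => #  t=2,i=13
  [30] ####. => .  t=0,i=2
  [29] ###.# => .  t=0,i=3
  [28] ###.. => #  t=2,i=15
  [27] ##.## => #  t=0,i=4
  [26] ##.#. => #  t=3,i=5
  [25] ##..# => .  t=0,i=11
  [24] ##... => #  t=2,i=0
  [23] #.### => .  t=0,i=0
  [22] #.##. => .  t=0,i=9
  [21] #.#.# => #  t=1,i=6
  [20] #.#.. => .  t=1,i=1
  [19] #..## => .  t=0,i=12
  [18] #..#. => .  t=1,i=3
  [17] #...# => .  t=8,i=2
  [16] #.... => #  t=1,i=12
  [15] .#### => #  t=0,i=1
  [14] .###. => #  t=0,i=6
  [13] .##.# => .  t=0,i=14
  [12] .##.. => #  t=0,i=10
  [11] .#.## => #  t=4,i=6
  [10] .#.#. => .  t=1,i=0
  [9] .#..# => .  t=1,i=2
  [8] .#... => #  t=1,i=11
  [7] ..### => .  t=2,i=11
  [6] ..##. => .  t=0,i=13
  [5] ..#.# => #  t=1,i=4
  [4] ..#.. => .  t=6,i=7
  [3] ...## => #  t=3,i=11
  [2] ...#. => #  t=1,i=14
  [1] ....# => #  t=1,i=13
  [0] ..... => #  t=3,i=9
  bits 10011101001000011101100100101111 = 2636241199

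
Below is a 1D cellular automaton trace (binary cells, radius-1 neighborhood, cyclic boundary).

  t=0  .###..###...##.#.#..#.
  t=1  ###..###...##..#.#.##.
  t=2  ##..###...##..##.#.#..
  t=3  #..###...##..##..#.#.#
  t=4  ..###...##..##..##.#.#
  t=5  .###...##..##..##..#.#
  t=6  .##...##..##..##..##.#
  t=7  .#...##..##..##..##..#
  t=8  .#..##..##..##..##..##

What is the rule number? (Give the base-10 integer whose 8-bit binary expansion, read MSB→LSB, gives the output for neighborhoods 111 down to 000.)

  ### -> #   bit 7 = 1  t=0,i=2
  ##. -> .   bit 6 = 0  t=0,i=3
  #.# -> .   bit 5 = 0  t=0,i=14
  #.. -> .   bit 4 = 0  t=0,i=4
  .## -> #   bit 3 = 1  t=0,i=1
  .#. -> #   bit 2 = 1  t=0,i=15
  ..# -> #   bit 1 = 1  t=0,i=0
  ... -> .   bit 0 = 0  t=0,i=10
  bits 10001110 = 142

142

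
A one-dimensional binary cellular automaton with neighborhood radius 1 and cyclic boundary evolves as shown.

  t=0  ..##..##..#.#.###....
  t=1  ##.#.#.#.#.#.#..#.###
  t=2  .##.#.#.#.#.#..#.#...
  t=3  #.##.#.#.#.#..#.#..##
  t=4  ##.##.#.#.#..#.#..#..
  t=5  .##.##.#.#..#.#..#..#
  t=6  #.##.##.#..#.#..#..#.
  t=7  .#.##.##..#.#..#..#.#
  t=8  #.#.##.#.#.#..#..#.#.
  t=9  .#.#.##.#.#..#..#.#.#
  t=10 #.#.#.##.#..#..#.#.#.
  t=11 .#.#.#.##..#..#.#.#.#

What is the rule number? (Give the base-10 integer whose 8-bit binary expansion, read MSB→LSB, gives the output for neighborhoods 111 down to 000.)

99

  ###|.  b7=0 t=0,i=15
  ##.|#  b6=1 t=0,i=3
  #.#|#  b5=1 t=0,i=11
  #..|.  b4=0 t=0,i=4
  .##|.  b3=0 t=0,i=2
  .#.|.  b2=0 t=0,i=10
  ..#|#  b1=1 t=0,i=1
  ...|#  b0=1 t=0,i=0
  bits 01100011 = 99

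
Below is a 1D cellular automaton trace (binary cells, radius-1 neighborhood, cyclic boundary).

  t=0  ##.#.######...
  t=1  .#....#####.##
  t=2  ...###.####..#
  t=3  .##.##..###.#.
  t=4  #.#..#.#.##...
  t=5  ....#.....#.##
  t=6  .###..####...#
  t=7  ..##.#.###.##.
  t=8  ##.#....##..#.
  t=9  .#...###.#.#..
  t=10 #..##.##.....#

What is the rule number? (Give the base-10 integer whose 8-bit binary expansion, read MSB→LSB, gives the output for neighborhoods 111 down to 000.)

195

  ###|#  b7=1 t=0,i=6
  ##.|#  b6=1 t=0,i=1
  #.#|.  b5=0 t=0,i=2
  #..|.  b4=0 t=0,i=11
  .##|.  b3=0 t=0,i=0
  .#.|.  b2=0 t=0,i=3
  ..#|#  b1=1 t=0,i=13
  ...|#  b0=1 t=0,i=12
  bits 11000011 = 195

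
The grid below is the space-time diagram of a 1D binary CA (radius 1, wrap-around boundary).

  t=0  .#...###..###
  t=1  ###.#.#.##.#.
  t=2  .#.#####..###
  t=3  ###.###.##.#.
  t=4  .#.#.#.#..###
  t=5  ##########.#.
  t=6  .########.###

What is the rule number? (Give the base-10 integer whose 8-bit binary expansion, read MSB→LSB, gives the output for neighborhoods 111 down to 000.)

182

  [7] ### => #  t=0,i=6
  [6] ##. => .  t=0,i=7
  [5] #.# => #  t=0,i=0
  [4] #.. => #  t=0,i=2
  [3] .## => .  t=0,i=5
  [2] .#. => #  t=0,i=1
  [1] ..# => #  t=0,i=4
  [0] ... => .  t=0,i=3
  bits 10110110 = 182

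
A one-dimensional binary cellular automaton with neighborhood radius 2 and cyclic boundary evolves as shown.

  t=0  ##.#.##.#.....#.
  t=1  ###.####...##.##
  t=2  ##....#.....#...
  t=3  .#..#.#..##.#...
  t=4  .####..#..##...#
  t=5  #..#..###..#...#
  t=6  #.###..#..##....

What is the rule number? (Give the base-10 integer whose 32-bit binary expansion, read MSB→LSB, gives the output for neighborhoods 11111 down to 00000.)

3292822067

  nb #####: next=#  (t=1,i=0, bit31=1)
  nb ####.: next=#  (t=1,i=1, bit30=1)
  nb ###.#: next=.  (t=1,i=2, bit29=0)
  nb ###..: next=.  (t=1,i=7, bit28=0)
  nb ##.##: next=.  (t=1,i=3, bit27=0)
  nb ##.#.: next=#  (t=0,i=2, bit26=1)
  nb ##..#: next=.  (t=4,i=5, bit25=0)
  nb ##...: next=.  (t=1,i=8, bit24=0)
  nb #.###: next=.  (t=1,i=4, bit23=0)
  nb #.##.: next=#  (t=0,i=0, bit22=1)
  nb #.#.#: next=.  (t=0,i=3, bit21=0)
  nb #.#..: next=.  (t=0,i=8, bit20=0)
  nb #..##: next=.  (t=3,i=8, bit19=0)
  nb #..#.: next=#  (t=3,i=3, bit18=1)
  nb #...#: next=.  (t=1,i=9, bit17=0)
  nb #....: next=.  (t=0,i=10, bit16=0)
  nb .####: next=.  (t=1,i=5, bit15=0)
  nb .###.: next=#  (t=5,i=7, bit14=1)
  nb .##.#: next=#  (t=0,i=1, bit13=1)
  nb .##..: next=#  (t=2,i=1, bit12=1)
  nb .#.##: next=#  (t=0,i=4, bit11=1)
  nb .#.#.: next=.  (t=3,i=5, bit10=0)
  nb .#..#: next=#  (t=3,i=2, bit9=1)
  nb .#...: next=.  (t=0,i=9, bit8=0)
  nb ..###: next=.  (t=5,i=6, bit7=0)
  nb ..##.: next=.  (t=1,i=11, bit6=0)
  nb ..#.#: next=#  (t=0,i=14, bit5=1)
  nb ..#..: next=#  (t=2,i=6, bit4=1)
  nb ...##: next=.  (t=1,i=10, bit3=0)
  nb ...#.: next=.  (t=0,i=13, bit2=0)
  nb ....#: next=#  (t=0,i=12, bit1=1)
  nb .....: next=#  (t=0,i=11, bit0=1)
  bits 11000100010001000111101000110011 = 3292822067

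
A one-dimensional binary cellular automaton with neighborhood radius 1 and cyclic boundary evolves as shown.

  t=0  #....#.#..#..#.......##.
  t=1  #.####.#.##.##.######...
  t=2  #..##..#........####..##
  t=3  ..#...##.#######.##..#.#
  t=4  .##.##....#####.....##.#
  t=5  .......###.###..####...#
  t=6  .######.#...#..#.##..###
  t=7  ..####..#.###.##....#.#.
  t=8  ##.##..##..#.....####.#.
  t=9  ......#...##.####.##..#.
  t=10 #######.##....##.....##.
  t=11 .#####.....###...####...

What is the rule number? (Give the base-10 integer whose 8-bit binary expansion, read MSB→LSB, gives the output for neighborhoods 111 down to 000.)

135

  [7] ### => #  t=1,i=3
  [6] ##. => .  t=0,i=22
  [5] #.# => .  t=0,i=6
  [4] #.. => .  t=0,i=1
  [3] .## => .  t=0,i=21
  [2] .#. => #  t=0,i=0
  [1] ..# => #  t=0,i=4
  [0] ... => #  t=0,i=2
  bits 10000111 = 135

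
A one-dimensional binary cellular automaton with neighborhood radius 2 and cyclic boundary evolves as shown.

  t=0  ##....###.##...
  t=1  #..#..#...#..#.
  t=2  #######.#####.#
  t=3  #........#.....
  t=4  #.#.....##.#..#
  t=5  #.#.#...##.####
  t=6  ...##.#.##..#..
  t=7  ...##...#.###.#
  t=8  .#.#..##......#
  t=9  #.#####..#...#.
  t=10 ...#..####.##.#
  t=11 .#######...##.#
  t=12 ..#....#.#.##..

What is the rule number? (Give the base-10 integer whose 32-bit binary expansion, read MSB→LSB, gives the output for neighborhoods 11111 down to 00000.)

  ##### -> .   bit 31 = 0  t=2,i=1
  ####. -> .   bit 30 = 0  t=2,i=5
  ###.# -> .   bit 29 = 0  t=0,i=8
  ###.. -> #   bit 28 = 1  t=9,i=6
  ##.## -> .   bit 27 = 0  t=0,i=9
  ##.#. -> .   bit 26 = 0  t=4,i=1
  ##..# -> #   bit 25 = 1  t=6,i=10
  ##... -> .   bit 24 = 0  t=0,i=2
  #.### -> .   bit 23 = 0  t=2,i=8
  #.##. -> #   bit 22 = 1  t=0,i=10
  #.#.# -> .   bit 21 = 0  t=5,i=2
  #.#.. -> #   bit 20 = 1  t=1,i=0
  #..## -> #   bit 19 = 1  t=4,i=13
  #..#. -> #   bit 18 = 1  t=1,i=2
  #...# -> #   bit 17 = 1  t=0,i=13
  #.... -> #   bit 16 = 1  t=0,i=3
  .#### -> #   bit 15 = 1  t=2,i=0
  .###. -> .   bit 14 = 0  t=0,i=7
  .##.# -> #   bit 13 = 1  t=4,i=0
  .##.. -> .   bit 12 = 0  t=0,i=1
  .#.## -> .   bit 11 = 0  t=6,i=7
  .#.#. -> #   bit 10 = 1  t=1,i=14
  .#..# -> #   bit 9 = 1  t=1,i=1
  .#... -> .   bit 8 = 0  t=1,i=7
  ..### -> #   bit 7 = 1  t=0,i=6
  ..##. -> #   bit 6 = 1  t=0,i=0
  ..#.# -> .   bit 5 = 0  t=1,i=13
  ..#.. -> #   bit 4 = 1  t=1,i=3
  ...## -> .   bit 3 = 0  t=0,i=5
  ...#. -> #   bit 2 = 1  t=1,i=9
  ....# -> .   bit 1 = 0  t=0,i=4
  ..... -> .   bit 0 = 0  t=3,i=3
  bits 00010010010111111010011011010100 = 308258516

308258516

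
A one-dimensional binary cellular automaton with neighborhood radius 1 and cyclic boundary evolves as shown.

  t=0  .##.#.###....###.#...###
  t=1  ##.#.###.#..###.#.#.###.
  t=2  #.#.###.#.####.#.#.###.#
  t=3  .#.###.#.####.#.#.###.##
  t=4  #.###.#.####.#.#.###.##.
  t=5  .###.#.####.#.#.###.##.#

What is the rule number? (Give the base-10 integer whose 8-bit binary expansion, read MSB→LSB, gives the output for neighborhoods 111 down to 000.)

186

  [7] ### => #  t=0,i=7
  [6] ##. => .  t=0,i=2
  [5] #.# => #  t=0,i=0
  [4] #.. => #  t=0,i=9
  [3] .## => #  t=0,i=1
  [2] .#. => .  t=0,i=4
  [1] ..# => #  t=0,i=12
  [0] ... => .  t=0,i=10
  bits 10111010 = 186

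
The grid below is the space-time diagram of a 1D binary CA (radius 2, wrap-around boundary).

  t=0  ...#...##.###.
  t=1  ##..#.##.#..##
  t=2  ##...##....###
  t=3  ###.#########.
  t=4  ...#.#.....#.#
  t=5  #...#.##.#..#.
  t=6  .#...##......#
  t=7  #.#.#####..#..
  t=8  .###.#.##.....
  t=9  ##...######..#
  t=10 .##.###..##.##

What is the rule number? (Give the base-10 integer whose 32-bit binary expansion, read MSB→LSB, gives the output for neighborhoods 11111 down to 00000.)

  ##### -> .   bit 31 = 0  t=2,i=13
  ####. -> #   bit 30 = 1  t=1,i=0
  ###.# -> .   bit 29 = 0  t=3,i=2
  ###.. -> #   bit 28 = 1  t=0,i=12
  ##.## -> #   bit 27 = 1  t=0,i=9
  ##.#. -> .   bit 26 = 0  t=1,i=8
  ##..# -> .   bit 25 = 0  t=1,i=2
  ##... -> #   bit 24 = 1  t=0,i=13
  #.### -> .   bit 23 = 0  t=0,i=10
  #.##. -> #   bit 22 = 1  t=1,i=6
  #.#.# -> #   bit 21 = 1  t=7,i=2
  #.#.. -> .   bit 20 = 0  t=1,i=9
  #..## -> #   bit 19 = 1  t=1,i=11
  #..#. -> .   bit 18 = 0  t=1,i=3
  #...# -> .   bit 17 = 0  t=0,i=5
  #.... -> #   bit 16 = 1  t=0,i=0
  .#### -> #   bit 15 = 1  t=1,i=13
  .###. -> .   bit 14 = 0  t=0,i=11
  .##.# -> .   bit 13 = 0  t=0,i=8
  .##.. -> #   bit 12 = 1  t=2,i=6
  .#.## -> #   bit 11 = 1  t=1,i=5
  .#.#. -> #   bit 10 = 1  t=4,i=4
  .#..# -> .   bit 9 = 0  t=1,i=10
  .#... -> #   bit 8 = 1  t=0,i=4
  ..### -> #   bit 7 = 1  t=1,i=12
  ..##. -> #   bit 6 = 1  t=0,i=7
  ..#.# -> .   bit 5 = 0  t=1,i=4
  ..#.. -> .   bit 4 = 0  t=0,i=3
  ...## -> #   bit 3 = 1  t=0,i=6
  ...#. -> .   bit 2 = 0  t=0,i=2
  ....# -> #   bit 1 = 1  t=0,i=1
  ..... -> .   bit 0 = 0  t=4,i=8
  bits 01011001011010011001110111001010 = 1500093898

1500093898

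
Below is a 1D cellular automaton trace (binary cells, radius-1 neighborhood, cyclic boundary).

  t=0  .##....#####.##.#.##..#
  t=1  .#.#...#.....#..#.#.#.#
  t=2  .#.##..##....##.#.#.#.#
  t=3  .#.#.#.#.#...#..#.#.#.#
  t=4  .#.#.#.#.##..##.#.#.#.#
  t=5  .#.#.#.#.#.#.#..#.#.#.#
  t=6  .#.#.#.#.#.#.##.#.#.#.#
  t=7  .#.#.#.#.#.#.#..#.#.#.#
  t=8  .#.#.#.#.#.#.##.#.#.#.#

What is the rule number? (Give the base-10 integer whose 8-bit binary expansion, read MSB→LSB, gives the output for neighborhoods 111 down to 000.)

  ###|.  b7=0 t=0,i=8
  ##.|.  b6=0 t=0,i=2
  #.#|.  b5=0 t=0,i=0
  #..|#  b4=1 t=0,i=3
  .##|#  b3=1 t=0,i=1
  .#.|#  b2=1 t=0,i=16
  ..#|.  b1=0 t=0,i=6
  ...|.  b0=0 t=0,i=4
  bits 00011100 = 28

28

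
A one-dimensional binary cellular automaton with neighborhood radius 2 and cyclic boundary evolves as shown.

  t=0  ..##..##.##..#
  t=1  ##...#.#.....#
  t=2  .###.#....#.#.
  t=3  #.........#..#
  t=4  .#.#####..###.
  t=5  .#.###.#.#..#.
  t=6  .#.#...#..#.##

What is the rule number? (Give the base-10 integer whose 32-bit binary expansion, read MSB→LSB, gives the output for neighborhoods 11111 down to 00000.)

  nb #####: next=#  (t=4,i=5, bit31=1)
  nb ####.: next=.  (t=4,i=6, bit30=0)
  nb ###.#: next=.  (t=2,i=3, bit29=0)
  nb ###..: next=#  (t=1,i=1, bit28=1)
  nb ##.##: next=.  (t=0,i=8, bit27=0)
  nb ##.#.: next=.  (t=2,i=4, bit26=0)
  nb ##..#: next=.  (t=0,i=4, bit25=0)
  nb ##...: next=#  (t=1,i=2, bit24=1)
  nb #.###: next=#  (t=4,i=3, bit23=1)
  nb #.##.: next=.  (t=0,i=9, bit22=0)
  nb #.#.#: next=#  (t=5,i=7, bit21=1)
  nb #.#..: next=.  (t=1,i=7, bit20=0)
  nb #..##: next=#  (t=0,i=1, bit19=1)
  nb #..#.: next=.  (t=0,i=12, bit18=0)
  nb #...#: next=#  (t=1,i=3, bit17=1)
  nb #....: next=.  (t=1,i=9, bit16=0)
  nb .####: next=#  (t=4,i=4, bit15=1)
  nb .###.: next=.  (t=1,i=0, bit14=0)
  nb .##.#: next=#  (t=0,i=7, bit13=1)
  nb .##..: next=.  (t=0,i=3, bit12=0)
  nb .#.##: next=.  (t=4,i=2, bit11=0)
  nb .#.#.: next=.  (t=1,i=6, bit10=0)
  nb .#..#: next=#  (t=0,i=0, bit9=1)
  nb .#...: next=.  (t=1,i=8, bit8=0)
  nb ..###: next=.  (t=1,i=13, bit7=0)
  nb ..##.: next=.  (t=0,i=2, bit6=0)
  nb ..#.#: next=#  (t=1,i=5, bit5=1)
  nb ..#..: next=#  (t=0,i=13, bit4=1)
  nb ...##: next=#  (t=1,i=12, bit3=1)
  nb ...#.: next=.  (t=1,i=4, bit2=0)
  nb ....#: next=.  (t=1,i=11, bit1=0)
  nb .....: next=#  (t=1,i=10, bit0=1)
  bits 10010001101010101010001000111001 = 2443878969

2443878969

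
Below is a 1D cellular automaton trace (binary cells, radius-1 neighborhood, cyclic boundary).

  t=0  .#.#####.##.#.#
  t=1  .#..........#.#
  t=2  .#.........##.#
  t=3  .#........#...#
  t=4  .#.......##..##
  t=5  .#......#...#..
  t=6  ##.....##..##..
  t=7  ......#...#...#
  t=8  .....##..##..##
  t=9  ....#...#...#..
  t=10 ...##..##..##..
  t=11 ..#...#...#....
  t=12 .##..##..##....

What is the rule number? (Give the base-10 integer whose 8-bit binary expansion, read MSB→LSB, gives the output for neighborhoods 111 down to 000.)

  ###|.  b7=0 t=0,i=4
  ##.|.  b6=0 t=0,i=7
  #.#|.  b5=0 t=0,i=0
  #..|.  b4=0 t=1,i=2
  .##|.  b3=0 t=0,i=3
  .#.|#  b2=1 t=0,i=1
  ..#|#  b1=1 t=1,i=11
  ...|.  b0=0 t=1,i=3
  bits 00000110 = 6

6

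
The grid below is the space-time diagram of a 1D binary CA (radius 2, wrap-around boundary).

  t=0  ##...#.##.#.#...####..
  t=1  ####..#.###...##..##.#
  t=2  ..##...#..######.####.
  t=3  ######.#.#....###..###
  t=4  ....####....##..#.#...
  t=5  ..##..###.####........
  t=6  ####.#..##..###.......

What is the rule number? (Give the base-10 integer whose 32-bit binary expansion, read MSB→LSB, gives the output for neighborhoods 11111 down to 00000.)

  nb #####: next=.  (t=1,i=1, bit31=0)
  nb ####.: next=#  (t=0,i=18, bit30=1)
  nb ###.#: next=#  (t=2,i=15, bit29=1)
  nb ###..: next=#  (t=0,i=19, bit28=1)
  nb ##.##: next=#  (t=1,i=20, bit27=1)
  nb ##.#.: next=#  (t=0,i=9, bit26=1)
  nb ##..#: next=.  (t=0,i=20, bit25=0)
  nb ##...: next=#  (t=0,i=2, bit24=1)
  nb #.###: next=.  (t=1,i=8, bit23=0)
  nb #.##.: next=.  (t=0,i=7, bit22=0)
  nb #.#.#: next=#  (t=0,i=10, bit21=1)
  nb #.#..: next=.  (t=0,i=12, bit20=0)
  nb #..##: next=#  (t=0,i=21, bit19=1)
  nb #..#.: next=.  (t=1,i=5, bit18=0)
  nb #...#: next=#  (t=0,i=3, bit17=1)
  nb #....: next=.  (t=3,i=11, bit16=0)
  nb .####: next=.  (t=0,i=17, bit15=0)
  nb .###.: next=.  (t=1,i=9, bit14=0)
  nb .##.#: next=#  (t=0,i=8, bit13=1)
  nb .##..: next=#  (t=0,i=1, bit12=1)
  nb .#.##: next=#  (t=0,i=6, bit11=1)
  nb .#.#.: next=.  (t=0,i=11, bit10=0)
  nb .#..#: next=.  (t=2,i=8, bit9=0)
  nb .#...: next=.  (t=0,i=13, bit8=0)
  nb ..###: next=.  (t=0,i=16, bit7=0)
  nb ..##.: next=#  (t=0,i=0, bit6=1)
  nb ..#.#: next=.  (t=0,i=5, bit5=0)
  nb ..#..: next=#  (t=2,i=7, bit4=1)
  nb ...##: next=#  (t=0,i=15, bit3=1)
  nb ...#.: next=.  (t=0,i=4, bit2=0)
  nb ....#: next=#  (t=3,i=12, bit1=1)
  nb .....: next=.  (t=4,i=0, bit0=0)
  bits 01111101001010100011100001011010 = 2099918938

2099918938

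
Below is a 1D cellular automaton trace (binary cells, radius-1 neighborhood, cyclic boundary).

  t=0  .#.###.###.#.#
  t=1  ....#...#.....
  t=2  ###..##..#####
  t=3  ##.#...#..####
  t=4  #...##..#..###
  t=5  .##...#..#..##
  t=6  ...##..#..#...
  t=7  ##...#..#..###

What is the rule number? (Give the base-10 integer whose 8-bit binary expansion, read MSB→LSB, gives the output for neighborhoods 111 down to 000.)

  ### -> #   bit 7 = 1  t=0,i=4
  ##. -> .   bit 6 = 0  t=0,i=5
  #.# -> .   bit 5 = 0  t=0,i=0
  #.. -> #   bit 4 = 1  t=1,i=5
  .## -> .   bit 3 = 0  t=0,i=3
  .#. -> .   bit 2 = 0  t=0,i=1
  ..# -> .   bit 1 = 0  t=1,i=3
  ... -> #   bit 0 = 1  t=1,i=0
  bits 10010001 = 145

145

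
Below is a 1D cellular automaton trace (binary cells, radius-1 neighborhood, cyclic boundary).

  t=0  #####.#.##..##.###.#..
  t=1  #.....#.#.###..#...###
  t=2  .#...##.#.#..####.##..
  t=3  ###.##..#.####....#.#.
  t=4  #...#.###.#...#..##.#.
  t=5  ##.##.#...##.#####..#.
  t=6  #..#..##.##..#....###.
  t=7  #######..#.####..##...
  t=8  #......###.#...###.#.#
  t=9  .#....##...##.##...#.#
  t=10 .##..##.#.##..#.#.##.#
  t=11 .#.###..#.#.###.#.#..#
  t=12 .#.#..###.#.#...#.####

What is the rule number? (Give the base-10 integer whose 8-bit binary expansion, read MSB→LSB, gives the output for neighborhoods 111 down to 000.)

  [7] ### => .  t=0,i=1
  [6] ##. => .  t=0,i=4
  [5] #.# => .  t=0,i=5
  [4] #.. => #  t=0,i=10
  [3] .## => #  t=0,i=0
  [2] .#. => #  t=0,i=6
  [1] ..# => #  t=0,i=11
  [0] ... => .  t=1,i=2
  bits 00011110 = 30

30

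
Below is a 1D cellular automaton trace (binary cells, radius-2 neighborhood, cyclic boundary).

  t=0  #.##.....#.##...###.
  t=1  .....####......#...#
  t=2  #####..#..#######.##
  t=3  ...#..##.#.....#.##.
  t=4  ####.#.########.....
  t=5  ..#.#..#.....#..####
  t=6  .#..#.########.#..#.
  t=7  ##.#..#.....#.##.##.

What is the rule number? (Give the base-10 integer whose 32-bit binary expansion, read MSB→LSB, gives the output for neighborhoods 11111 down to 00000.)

  [31] ##### => .  t=2,i=0
  [30] ####. => #  t=1,i=7
  [29] ###.# => .  t=0,i=18
  [28] ###.. => .  t=1,i=8
  [27] ##.## => #  t=2,i=17
  [26] ##.#. => #  t=0,i=19
  [25] ##..# => .  t=2,i=5
  [24] ##... => .  t=0,i=4
  [23] #.### => #  t=2,i=18
  [22] #.##. => .  t=0,i=2
  [21] #.#.# => .  t=0,i=0
  [20] #.#.. => #  t=3,i=9
  [19] #..## => #  t=2,i=9
  [18] #..#. => #  t=2,i=6
  [17] #...# => .  t=0,i=14
  [16] #.... => #  t=0,i=5
  [15] .#### => .  t=1,i=6
  [14] .###. => .  t=0,i=17
  [13] .##.# => #  t=3,i=7
  [12] .##.. => .  t=0,i=3
  [11] .#.## => .  t=0,i=1
  [10] .#.#. => .  t=5,i=3
  [9] .#..# => .  t=2,i=8
  [8] .#... => #  t=1,i=0
  [7] ..### => .  t=0,i=16
  [6] ..##. => .  t=3,i=6
  [5] ..#.# => .  t=0,i=9
  [4] ..#.. => #  t=1,i=15
  [3] ...## => #  t=0,i=15
  [2] ...#. => #  t=0,i=8
  [1] ....# => #  t=0,i=7
  [0] ..... => #  t=0,i=6
  bits 01001100100111010010000100011111 = 1285366047

1285366047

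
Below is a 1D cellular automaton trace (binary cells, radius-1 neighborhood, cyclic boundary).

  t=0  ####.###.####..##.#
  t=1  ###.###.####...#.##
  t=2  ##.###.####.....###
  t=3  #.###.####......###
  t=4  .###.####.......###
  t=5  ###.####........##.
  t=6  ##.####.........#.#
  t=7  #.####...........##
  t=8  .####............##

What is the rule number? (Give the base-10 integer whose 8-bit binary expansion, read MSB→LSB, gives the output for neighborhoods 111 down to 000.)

168

  nb ###: next=#  (t=0,i=0, bit7=1)
  nb ##.: next=.  (t=0,i=3, bit6=0)
  nb #.#: next=#  (t=0,i=4, bit5=1)
  nb #..: next=.  (t=0,i=13, bit4=0)
  nb .##: next=#  (t=0,i=5, bit3=1)
  nb .#.: next=.  (t=1,i=15, bit2=0)
  nb ..#: next=.  (t=0,i=14, bit1=0)
  nb ...: next=.  (t=1,i=13, bit0=0)
  bits 10101000 = 168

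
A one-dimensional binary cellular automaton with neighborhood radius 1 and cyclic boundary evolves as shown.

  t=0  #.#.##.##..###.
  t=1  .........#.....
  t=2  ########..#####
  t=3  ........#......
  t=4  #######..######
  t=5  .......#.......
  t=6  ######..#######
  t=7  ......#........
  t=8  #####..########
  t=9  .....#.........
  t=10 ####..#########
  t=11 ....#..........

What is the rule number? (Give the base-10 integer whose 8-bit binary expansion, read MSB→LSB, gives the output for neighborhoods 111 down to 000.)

  ###|.  b7=0 t=0,i=12
  ##.|.  b6=0 t=0,i=5
  #.#|.  b5=0 t=0,i=1
  #..|#  b4=1 t=0,i=9
  .##|.  b3=0 t=0,i=4
  .#.|.  b2=0 t=0,i=0
  ..#|.  b1=0 t=0,i=10
  ...|#  b0=1 t=1,i=0
  bits 00010001 = 17

17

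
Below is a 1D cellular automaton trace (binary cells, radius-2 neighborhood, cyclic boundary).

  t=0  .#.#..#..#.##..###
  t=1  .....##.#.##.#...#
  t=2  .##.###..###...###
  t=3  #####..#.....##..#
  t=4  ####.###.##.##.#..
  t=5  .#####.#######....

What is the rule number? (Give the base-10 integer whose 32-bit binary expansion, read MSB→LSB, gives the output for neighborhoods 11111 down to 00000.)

3938953309

  [31] ##### => #  t=3,i=1
  [30] ####. => #  t=3,i=3
  [29] ###.# => #  t=0,i=17
  [28] ###.. => .  t=2,i=6
  [27] ##.## => #  t=2,i=0
  [26] ##.#. => .  t=0,i=0
  [25] ##..# => #  t=0,i=13
  [24] ##... => .  t=2,i=12
  [23] #.### => #  t=2,i=4
  [22] #.##. => #  t=0,i=11
  [21] #.#.# => .  t=0,i=1
  [20] #.#.. => .  t=0,i=3
  [19] #..## => .  t=0,i=14
  [18] #..#. => #  t=0,i=5
  [17] #...# => #  t=1,i=15
  [16] #.... => #  t=1,i=1
  [15] .#### => #  t=3,i=0
  [14] .###. => .  t=0,i=16
  [13] .##.# => #  t=1,i=6
  [12] .##.. => .  t=0,i=12
  [11] .#.## => #  t=0,i=10
  [10] .#.#. => .  t=0,i=2
  [9] .#..# => .  t=0,i=4
  [8] .#... => .  t=1,i=0
  [7] ..### => .  t=0,i=15
  [6] ..##. => #  t=1,i=5
  [5] ..#.# => .  t=0,i=9
  [4] ..#.. => #  t=0,i=6
  [3] ...## => #  t=1,i=4
  [2] ...#. => #  t=1,i=16
  [1] ....# => .  t=1,i=3
  [0] ..... => #  t=1,i=2
  bits 11101010110001111010100001011101 = 3938953309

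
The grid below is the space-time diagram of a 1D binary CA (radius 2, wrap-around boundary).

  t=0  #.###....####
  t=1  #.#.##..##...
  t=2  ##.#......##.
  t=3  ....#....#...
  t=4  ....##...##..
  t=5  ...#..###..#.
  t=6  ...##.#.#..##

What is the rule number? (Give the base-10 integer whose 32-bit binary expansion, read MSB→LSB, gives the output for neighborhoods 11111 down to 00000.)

830607288

  #####|.  b31=0 t=0,i=11
  ####.|.  b30=0 t=0,i=12
  ###.#|#  b29=1 t=0,i=0
  ###..|#  b28=1 t=0,i=4
  ##.##|.  b27=0 t=0,i=1
  ##.#.|.  b26=0 t=2,i=2
  ##..#|.  b25=0 t=1,i=6
  ##...|#  b24=1 t=0,i=5
  #.###|#  b23=1 t=0,i=2
  #.##.|.  b22=0 t=1,i=4
  #.#.#|.  b21=0 t=1,i=2
  #.#..|.  b20=0 t=2,i=3
  #..##|.  b19=0 t=1,i=7
  #..#.|.  b18=0 t=5,i=10
  #...#|#  b17=1 t=1,i=11
  #....|.  b16=0 t=0,i=6
  .####|.  b15=0 t=0,i=10
  .###.|.  b14=0 t=0,i=3
  .##.#|.  b13=0 t=2,i=1
  .##..|.  b12=0 t=1,i=5
  .#.##|#  b11=1 t=1,i=3
  .#.#.|#  b10=1 t=1,i=1
  .#..#|#  b9=1 t=5,i=4
  .#...|#  b8=1 t=2,i=4
  ..###|#  b7=1 t=0,i=9
  ..##.|.  b6=0 t=1,i=8
  ..#.#|#  b5=1 t=1,i=0
  ..#..|#  b4=1 t=3,i=4
  ...##|#  b3=1 t=0,i=8
  ...#.|.  b2=0 t=1,i=12
  ....#|.  b1=0 t=0,i=7
  .....|.  b0=0 t=2,i=6
  bits 00110001100000100000111110111000 = 830607288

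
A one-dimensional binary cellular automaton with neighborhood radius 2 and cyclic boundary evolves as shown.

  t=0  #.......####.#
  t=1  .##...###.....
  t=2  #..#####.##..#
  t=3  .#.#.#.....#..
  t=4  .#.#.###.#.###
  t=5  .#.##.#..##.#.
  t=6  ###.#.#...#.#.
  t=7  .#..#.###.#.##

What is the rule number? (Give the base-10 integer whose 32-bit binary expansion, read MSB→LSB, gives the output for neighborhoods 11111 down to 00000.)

2201446842

  [31] ##### => #  t=2,i=5
  [30] ####. => .  t=0,i=10
  [29] ###.# => .  t=0,i=11
  [28] ###.. => .  t=1,i=8
  [27] ##.## => .  t=0,i=12
  [26] ##.#. => .  t=4,i=0
  [25] ##..# => #  t=2,i=1
  [24] ##... => #  t=0,i=1
  [23] #.### => .  t=4,i=5
  [22] #.##. => .  t=0,i=13
  [21] #.#.# => #  t=3,i=3
  [20] #.#.. => #  t=3,i=5
  [19] #..## => .  t=2,i=2
  [18] #..#. => #  t=5,i=0
  [17] #...# => #  t=1,i=4
  [16] #.... => #  t=0,i=2
  [15] .#### => .  t=0,i=9
  [14] .###. => #  t=1,i=7
  [13] .##.# => #  t=5,i=4
  [12] .##.. => .  t=0,i=0
  [11] .#.## => #  t=4,i=4
  [10] .#.#. => .  t=3,i=2
  [9] .#..# => .  t=5,i=7
  [8] .#... => #  t=3,i=6
  [7] ..### => #  t=0,i=8
  [6] ..##. => .  t=1,i=1
  [5] ..#.# => #  t=3,i=1
  [4] ..#.. => #  t=3,i=11
  [3] ...## => #  t=0,i=7
  [2] ...#. => .  t=3,i=0
  [1] ....# => #  t=0,i=6
  [0] ..... => .  t=0,i=3
  bits 10000011001101110110100110111010 = 2201446842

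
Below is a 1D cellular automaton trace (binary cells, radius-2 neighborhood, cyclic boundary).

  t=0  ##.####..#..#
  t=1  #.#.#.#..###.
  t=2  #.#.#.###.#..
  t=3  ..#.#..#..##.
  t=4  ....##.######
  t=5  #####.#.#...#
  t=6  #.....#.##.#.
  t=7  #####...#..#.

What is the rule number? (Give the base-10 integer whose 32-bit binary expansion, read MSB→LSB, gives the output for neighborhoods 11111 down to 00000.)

427414363

  [31] ##### => .  t=4,i=9
  [30] ####. => .  t=0,i=5
  [29] ###.# => .  t=0,i=1
  [28] ###.. => #  t=0,i=6
  [27] ##.## => #  t=0,i=2
  [26] ##.#. => .  t=1,i=12
  [25] ##..# => .  t=0,i=7
  [24] ##... => #  t=3,i=12
  [23] #.### => .  t=0,i=3
  [22] #.##. => #  t=6,i=8
  [21] #.#.# => #  t=1,i=0
  [20] #.#.. => #  t=1,i=6
  [19] #..## => #  t=0,i=11
  [18] #..#. => .  t=0,i=8
  [17] #...# => .  t=3,i=0
  [16] #.... => #  t=4,i=1
  [15] .#### => #  t=0,i=4
  [14] .###. => #  t=0,i=0
  [13] .##.# => .  t=4,i=5
  [12] .##.. => #  t=3,i=11
  [11] .#.## => .  t=2,i=5
  [10] .#.#. => .  t=1,i=1
  [9] .#..# => #  t=0,i=10
  [8] .#... => #  t=5,i=9
  [7] ..### => .  t=0,i=12
  [6] ..##. => #  t=3,i=10
  [5] ..#.# => .  t=2,i=0
  [4] ..#.. => #  t=0,i=9
  [3] ...## => #  t=4,i=3
  [2] ...#. => .  t=3,i=1
  [1] ....# => #  t=4,i=2
  [0] ..... => #  t=6,i=3
  bits 00011001011110011101001101011011 = 427414363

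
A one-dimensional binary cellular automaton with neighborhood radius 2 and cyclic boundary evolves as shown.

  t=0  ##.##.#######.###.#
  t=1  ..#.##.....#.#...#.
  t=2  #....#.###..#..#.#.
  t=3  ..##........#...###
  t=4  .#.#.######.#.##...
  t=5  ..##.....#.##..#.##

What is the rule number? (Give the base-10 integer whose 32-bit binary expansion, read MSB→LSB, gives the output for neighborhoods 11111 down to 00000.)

  #####|.  b31=0 t=0,i=8
  ####.|#  b30=1 t=0,i=11
  ###.#|.  b29=0 t=0,i=1
  ###..|.  b28=0 t=2,i=9
  ##.##|#  b27=1 t=0,i=2
  ##.#.|#  b26=1 t=4,i=11
  ##..#|.  b25=0 t=2,i=10
  ##...|.  b24=0 t=1,i=6
  #.###|.  b23=0 t=0,i=6
  #.##.|.  b22=0 t=0,i=3
  #.#.#|#  b21=1 t=2,i=17
  #.#..|.  b20=0 t=1,i=13
  #..##|#  b19=1 t=3,i=1
  #..#.|.  b18=0 t=2,i=11
  #...#|#  b17=1 t=1,i=0
  #....|#  b16=1 t=1,i=7
  .####|.  b15=0 t=0,i=7
  .###.|.  b14=0 t=0,i=0
  .##.#|#  b13=1 t=0,i=4
  .##..|#  b12=1 t=1,i=5
  .#.##|.  b11=0 t=1,i=3
  .#.#.|#  b10=1 t=1,i=12
  .#..#|.  b9=0 t=2,i=13
  .#...|.  b8=0 t=1,i=14
  ..###|.  b7=0 t=3,i=16
  ..##.|.  b6=0 t=3,i=2
  ..#.#|.  b5=0 t=1,i=2
  ..#..|#  b4=1 t=1,i=17
  ...##|#  b3=1 t=3,i=15
  ...#.|.  b2=0 t=1,i=1
  ....#|#  b1=1 t=1,i=9
  .....|#  b0=1 t=1,i=8
  bits 01001100001010110011010000011011 = 1277899803

1277899803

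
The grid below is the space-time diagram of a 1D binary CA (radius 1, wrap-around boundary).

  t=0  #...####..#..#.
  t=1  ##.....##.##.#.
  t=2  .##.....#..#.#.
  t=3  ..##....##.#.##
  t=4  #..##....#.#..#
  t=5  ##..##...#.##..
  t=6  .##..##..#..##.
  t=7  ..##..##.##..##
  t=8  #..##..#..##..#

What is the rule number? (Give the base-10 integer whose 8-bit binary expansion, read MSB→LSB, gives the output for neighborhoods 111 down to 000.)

84

  [7] ### => .  t=0,i=5
  [6] ##. => #  t=0,i=7
  [5] #.# => .  t=0,i=14
  [4] #.. => #  t=0,i=1
  [3] .## => .  t=0,i=4
  [2] .#. => #  t=0,i=0
  [1] ..# => .  t=0,i=3
  [0] ... => .  t=0,i=2
  bits 01010100 = 84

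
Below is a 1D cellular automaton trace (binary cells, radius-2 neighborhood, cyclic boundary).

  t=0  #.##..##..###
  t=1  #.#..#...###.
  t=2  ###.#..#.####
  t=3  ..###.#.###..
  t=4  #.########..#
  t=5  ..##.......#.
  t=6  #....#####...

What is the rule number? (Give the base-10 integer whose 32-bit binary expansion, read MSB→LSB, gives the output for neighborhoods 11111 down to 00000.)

620743811

  nb #####: next=.  (t=2,i=0, bit31=0)
  nb ####.: next=.  (t=0,i=12, bit30=0)
  nb ###.#: next=#  (t=0,i=0, bit29=1)
  nb ###..: next=.  (t=3,i=10, bit28=0)
  nb ##.##: next=.  (t=0,i=1, bit27=0)
  nb ##.#.: next=#  (t=1,i=12, bit26=1)
  nb ##..#: next=.  (t=0,i=4, bit25=0)
  nb ##...: next=.  (t=3,i=11, bit24=0)
  nb #.###: next=#  (t=2,i=9, bit23=1)
  nb #.##.: next=#  (t=0,i=2, bit22=1)
  nb #.#.#: next=#  (t=1,i=0, bit21=1)
  nb #.#..: next=#  (t=1,i=2, bit20=1)
  nb #..##: next=#  (t=0,i=5, bit19=1)
  nb #..#.: next=#  (t=1,i=4, bit18=1)
  nb #...#: next=#  (t=1,i=7, bit17=1)
  nb #....: next=#  (t=3,i=12, bit16=1)
  nb .####: next=#  (t=0,i=11, bit15=1)
  nb .###.: next=#  (t=1,i=10, bit14=1)
  nb .##.#: next=.  (t=4,i=0, bit13=0)
  nb .##..: next=.  (t=0,i=3, bit12=0)
  nb .#.##: next=#  (t=2,i=8, bit11=1)
  nb .#.#.: next=#  (t=1,i=1, bit10=1)
  nb .#..#: next=.  (t=1,i=3, bit9=0)
  nb .#...: next=.  (t=1,i=6, bit8=0)
  nb ..###: next=#  (t=0,i=10, bit7=1)
  nb ..##.: next=.  (t=0,i=6, bit6=0)
  nb ..#.#: next=.  (t=2,i=7, bit5=0)
  nb ..#..: next=.  (t=1,i=5, bit4=0)
  nb ...##: next=.  (t=1,i=8, bit3=0)
  nb ...#.: next=.  (t=5,i=10, bit2=0)
  nb ....#: next=#  (t=3,i=0, bit1=1)
  nb .....: next=#  (t=5,i=6, bit0=1)
  bits 00100100111111111100110010000011 = 620743811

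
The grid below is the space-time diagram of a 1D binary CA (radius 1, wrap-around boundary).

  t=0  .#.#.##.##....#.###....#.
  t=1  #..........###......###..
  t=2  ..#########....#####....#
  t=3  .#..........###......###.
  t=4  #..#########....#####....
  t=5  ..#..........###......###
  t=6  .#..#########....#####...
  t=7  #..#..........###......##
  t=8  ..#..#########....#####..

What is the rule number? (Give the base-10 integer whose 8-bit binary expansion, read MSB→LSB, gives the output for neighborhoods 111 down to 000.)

  ###|.  b7=0 t=0,i=17
  ##.|.  b6=0 t=0,i=6
  #.#|.  b5=0 t=0,i=2
  #..|.  b4=0 t=0,i=10
  .##|.  b3=0 t=0,i=5
  .#.|.  b2=0 t=0,i=1
  ..#|#  b1=1 t=0,i=0
  ...|#  b0=1 t=0,i=11
  bits 00000011 = 3

3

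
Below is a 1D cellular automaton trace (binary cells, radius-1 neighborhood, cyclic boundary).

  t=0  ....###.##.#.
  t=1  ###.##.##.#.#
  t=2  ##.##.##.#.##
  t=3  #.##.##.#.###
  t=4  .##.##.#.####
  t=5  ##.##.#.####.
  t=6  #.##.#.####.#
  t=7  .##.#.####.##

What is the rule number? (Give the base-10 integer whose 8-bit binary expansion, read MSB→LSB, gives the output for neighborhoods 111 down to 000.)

185

  [7] ### => #  t=0,i=5
  [6] ##. => .  t=0,i=6
  [5] #.# => #  t=0,i=7
  [4] #.. => #  t=0,i=12
  [3] .## => #  t=0,i=4
  [2] .#. => .  t=0,i=11
  [1] ..# => .  t=0,i=3
  [0] ... => #  t=0,i=0
  bits 10111001 = 185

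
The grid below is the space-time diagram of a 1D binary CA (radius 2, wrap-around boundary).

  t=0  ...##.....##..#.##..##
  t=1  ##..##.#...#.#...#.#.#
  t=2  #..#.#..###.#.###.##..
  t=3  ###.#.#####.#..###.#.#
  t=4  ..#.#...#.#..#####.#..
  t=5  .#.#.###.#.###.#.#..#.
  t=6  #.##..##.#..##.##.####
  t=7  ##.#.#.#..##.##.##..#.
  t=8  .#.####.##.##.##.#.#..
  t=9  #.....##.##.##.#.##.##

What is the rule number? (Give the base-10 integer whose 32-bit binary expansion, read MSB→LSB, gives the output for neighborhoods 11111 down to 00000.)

  nb #####: next=#  (t=3,i=8, bit31=1)
  nb ####.: next=.  (t=3,i=1, bit30=0)
  nb ###.#: next=#  (t=2,i=10, bit29=1)
  nb ###..: next=.  (t=1,i=1, bit28=0)
  nb ##.##: next=#  (t=2,i=17, bit27=1)
  nb ##.#.: next=.  (t=1,i=6, bit26=0)
  nb ##..#: next=.  (t=0,i=12, bit25=0)
  nb ##...: next=#  (t=0,i=0, bit24=1)
  nb #.###: next=.  (t=1,i=21, bit23=0)
  nb #.##.: next=.  (t=0,i=16, bit22=0)
  nb #.#.#: next=#  (t=1,i=19, bit21=1)
  nb #.#..: next=.  (t=1,i=7, bit20=0)
  nb #..##: next=#  (t=0,i=19, bit19=1)
  nb #..#.: next=#  (t=0,i=13, bit18=1)
  nb #...#: next=#  (t=0,i=1, bit17=1)
  nb #....: next=.  (t=0,i=6, bit16=0)
  nb .####: next=.  (t=3,i=0, bit15=0)
  nb .###.: next=#  (t=1,i=0, bit14=1)
  nb .##.#: next=#  (t=1,i=5, bit13=1)
  nb .##..: next=#  (t=0,i=4, bit12=1)
  nb .#.##: next=.  (t=0,i=15, bit11=0)
  nb .#.#.: next=#  (t=1,i=12, bit10=1)
  nb .#..#: next=#  (t=2,i=1, bit9=1)
  nb .#...: next=#  (t=1,i=8, bit8=1)
  nb ..###: next=#  (t=2,i=8, bit7=1)
  nb ..##.: next=.  (t=0,i=3, bit6=0)
  nb ..#.#: next=.  (t=0,i=14, bit5=0)
  nb ..#..: next=#  (t=2,i=0, bit4=1)
  nb ...##: next=.  (t=0,i=2, bit3=0)
  nb ...#.: next=#  (t=1,i=10, bit2=1)
  nb ....#: next=.  (t=0,i=8, bit1=0)
  nb .....: next=#  (t=0,i=7, bit0=1)
  bits 10101001001011100111011110010101 = 2838394773

2838394773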